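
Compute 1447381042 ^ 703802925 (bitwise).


0b1010110010001010100100000110010 ^ 0b101001111100110010111000101101 = 0b1111111101101100110011000011111 = 2142660127

2142660127


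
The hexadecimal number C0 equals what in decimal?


C0 hex = 192 decimal

192


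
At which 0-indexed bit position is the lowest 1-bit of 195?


0b11000011. Lowest set bit at position 0

0


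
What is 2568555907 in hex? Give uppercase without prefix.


2568555907 = 99190D83 hex

99190D83


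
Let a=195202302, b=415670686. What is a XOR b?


195202302 ^ 415670686 = 325332320

325332320


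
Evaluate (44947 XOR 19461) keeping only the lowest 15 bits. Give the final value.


Step 1: 44947 ^ 19461 = 58262
Step 2: 58262 & 32767 = 25494

25494


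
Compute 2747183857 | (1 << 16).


2747183857 | (1 << 16) = 2747183857 | 65536 = 2747249393

2747249393


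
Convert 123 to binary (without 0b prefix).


123 = 1111011 in binary

1111011


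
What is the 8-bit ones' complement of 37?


37 ^ 255 = 218

218


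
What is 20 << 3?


0b10100 << 3 = 0b10100000 = 160

160


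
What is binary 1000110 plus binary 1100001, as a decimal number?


1000110 + 1100001 = 10100111 = 167

167


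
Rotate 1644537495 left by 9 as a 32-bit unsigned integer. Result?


Rotate 0b1100010000001011010011010010111 left by 9 (32-bit) = 0b1011010011010010111011000100 = 189607620

189607620


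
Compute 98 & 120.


0b1100010 & 0b1111000 = 0b1100000 = 96

96


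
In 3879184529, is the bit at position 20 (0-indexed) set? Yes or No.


0b11100111001101111010100010010001, bit 20 = 1. Yes

Yes


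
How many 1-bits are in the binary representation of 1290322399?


0b1001100111010001100000111011111 has 17 set bits

17


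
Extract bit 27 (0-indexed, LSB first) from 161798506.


0b1001101001001101100101101010, position 27 = 1

1


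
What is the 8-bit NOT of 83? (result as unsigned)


~0b1010011 = 0b10101100 = 172 (8-bit unsigned)

172


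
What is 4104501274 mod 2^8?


4104501274 & 255 = 26

26


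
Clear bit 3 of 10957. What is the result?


10957 & ~(1 << 3) = 10949

10949


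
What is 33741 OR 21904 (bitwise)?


0b1000001111001101 | 0b101010110010000 = 0b1101011111011101 = 55261

55261


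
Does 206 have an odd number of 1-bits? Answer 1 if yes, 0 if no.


0b11001110 has 5 ones => parity 1

1


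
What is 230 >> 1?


0b11100110 >> 1 = 0b1110011 = 115

115


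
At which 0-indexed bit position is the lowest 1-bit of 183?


0b10110111. Lowest set bit at position 0

0


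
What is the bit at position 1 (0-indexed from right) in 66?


0b1000010, position 1 = 1

1


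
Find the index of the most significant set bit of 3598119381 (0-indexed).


0b11010110011101101111000111010101. Highest set bit at position 31

31


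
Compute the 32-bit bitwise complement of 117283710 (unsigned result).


~0b110111111011001101101111110 = 0b11111001000000100110010010000001 = 4177683585 (32-bit unsigned)

4177683585


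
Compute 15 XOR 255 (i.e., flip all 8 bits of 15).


15 ^ 255 = 240

240


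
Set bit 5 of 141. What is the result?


141 | (1 << 5) = 141 | 32 = 173

173


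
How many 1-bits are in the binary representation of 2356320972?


0b10001100011100101001101011001100 has 15 set bits

15


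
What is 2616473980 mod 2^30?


2616473980 & 1073741823 = 468990332

468990332


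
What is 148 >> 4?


0b10010100 >> 4 = 0b1001 = 9

9


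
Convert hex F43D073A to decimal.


F43D073A hex = 4097640250 decimal

4097640250


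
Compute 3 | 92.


0b11 | 0b1011100 = 0b1011111 = 95

95


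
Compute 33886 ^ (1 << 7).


33886 ^ (1 << 7) = 33886 ^ 128 = 34014

34014


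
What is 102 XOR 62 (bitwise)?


0b1100110 ^ 0b111110 = 0b1011000 = 88

88


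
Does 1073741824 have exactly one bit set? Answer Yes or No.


0b1000000000000000000000000000000. Only one bit set => Yes

Yes


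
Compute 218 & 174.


0b11011010 & 0b10101110 = 0b10001010 = 138

138


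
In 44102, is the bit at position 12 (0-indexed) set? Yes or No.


0b1010110001000110, bit 12 = 0. No

No


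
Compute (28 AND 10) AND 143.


Step 1: 28 & 10 = 8
Step 2: 8 & 143 = 8

8


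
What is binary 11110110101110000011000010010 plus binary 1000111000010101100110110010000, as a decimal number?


11110110101110000011000010010 + 1000111000010101100110110010000 = 1100101111000011101001110100010 = 1709298594

1709298594


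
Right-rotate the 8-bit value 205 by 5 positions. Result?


Rotate 0b11001101 right by 5 (8-bit) = 0b1101110 = 110

110


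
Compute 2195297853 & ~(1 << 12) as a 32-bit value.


2195297853 & ~(1 << 12) = 2195293757

2195293757


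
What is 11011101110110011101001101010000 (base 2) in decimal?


11011101110110011101001101010000 in decimal = 3722040144

3722040144


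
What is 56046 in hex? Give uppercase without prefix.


56046 = DAEE hex

DAEE


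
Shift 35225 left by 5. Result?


0b1000100110011001 << 5 = 0b100010011001100100000 = 1127200

1127200


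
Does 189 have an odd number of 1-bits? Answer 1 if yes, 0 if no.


0b10111101 has 6 ones => parity 0

0


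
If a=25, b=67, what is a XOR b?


25 ^ 67 = 90

90


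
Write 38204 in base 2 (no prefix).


38204 = 1001010100111100 in binary

1001010100111100


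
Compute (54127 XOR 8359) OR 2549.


Step 1: 54127 ^ 8359 = 62408
Step 2: 62408 | 2549 = 64509

64509


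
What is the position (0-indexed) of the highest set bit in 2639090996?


0b10011101010011010101010100110100. Highest set bit at position 31

31


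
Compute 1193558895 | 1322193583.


0b1000111001001000100001101101111 | 0b1001110110011110001001010101111 = 0b1001111111011110101001111101111 = 1341084655

1341084655


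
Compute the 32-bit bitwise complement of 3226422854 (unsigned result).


~0b11000000010011110100111001000110 = 0b111111101100001011000110111001 = 1068544441 (32-bit unsigned)

1068544441


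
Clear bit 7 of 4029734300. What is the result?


4029734300 & ~(1 << 7) = 4029734172

4029734172


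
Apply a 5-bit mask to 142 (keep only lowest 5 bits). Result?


142 & 31 = 14

14


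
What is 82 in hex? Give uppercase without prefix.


82 = 52 hex

52


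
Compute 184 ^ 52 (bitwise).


0b10111000 ^ 0b110100 = 0b10001100 = 140

140


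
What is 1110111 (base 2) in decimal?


1110111 in decimal = 119

119


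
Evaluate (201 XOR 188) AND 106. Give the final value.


Step 1: 201 ^ 188 = 117
Step 2: 117 & 106 = 96

96


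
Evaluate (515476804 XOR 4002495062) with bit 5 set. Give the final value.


Step 1: 515476804 ^ 4002495062 = 4029200146
Step 2: 4029200146 | (1 << 5) = 4029200146 | 32 = 4029200178

4029200178


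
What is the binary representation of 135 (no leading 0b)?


135 = 10000111 in binary

10000111


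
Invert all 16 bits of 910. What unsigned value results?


910 ^ 65535 = 64625

64625


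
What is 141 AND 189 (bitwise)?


0b10001101 & 0b10111101 = 0b10001101 = 141

141


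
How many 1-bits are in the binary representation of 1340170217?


0b1001111111000010101111111101001 has 20 set bits

20


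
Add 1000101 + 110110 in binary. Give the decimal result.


1000101 + 110110 = 1111011 = 123

123


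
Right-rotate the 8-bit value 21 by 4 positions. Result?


Rotate 0b10101 right by 4 (8-bit) = 0b1010001 = 81

81


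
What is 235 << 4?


0b11101011 << 4 = 0b111010110000 = 3760

3760


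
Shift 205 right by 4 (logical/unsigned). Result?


0b11001101 >> 4 = 0b1100 = 12

12


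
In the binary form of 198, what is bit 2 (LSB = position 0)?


0b11000110, position 2 = 1

1


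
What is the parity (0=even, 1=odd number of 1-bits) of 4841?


0b1001011101001 has 7 ones => parity 1

1


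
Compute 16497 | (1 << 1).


16497 | (1 << 1) = 16497 | 2 = 16499

16499


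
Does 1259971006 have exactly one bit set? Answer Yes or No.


0b1001011000110011010000110111110. Multiple bits set => No

No


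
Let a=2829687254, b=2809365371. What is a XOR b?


2829687254 ^ 2809365371 = 265951917

265951917


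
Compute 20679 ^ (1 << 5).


20679 ^ (1 << 5) = 20679 ^ 32 = 20711

20711


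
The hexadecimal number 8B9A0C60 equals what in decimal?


8B9A0C60 hex = 2342128736 decimal

2342128736


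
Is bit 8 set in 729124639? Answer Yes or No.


0b101011011101011000111100011111, bit 8 = 1. Yes

Yes


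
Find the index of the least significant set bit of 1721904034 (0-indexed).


0b1100110101000100010101110100010. Lowest set bit at position 1

1


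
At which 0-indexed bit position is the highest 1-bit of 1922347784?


0b1110010100101001011001100001000. Highest set bit at position 30

30


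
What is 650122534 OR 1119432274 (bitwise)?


0b100110110000000001010100100110 | 0b1000010101110010010111001010010 = 0b1100110111110010011111101110110 = 1727610742

1727610742


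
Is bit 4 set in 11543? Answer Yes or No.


0b10110100010111, bit 4 = 1. Yes

Yes


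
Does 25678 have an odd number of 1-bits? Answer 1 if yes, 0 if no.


0b110010001001110 has 7 ones => parity 1

1


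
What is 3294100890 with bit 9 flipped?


3294100890 ^ (1 << 9) = 3294100890 ^ 512 = 3294101402

3294101402


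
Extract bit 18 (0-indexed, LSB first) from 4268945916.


0b11111110011100101111000111111100, position 18 = 0

0


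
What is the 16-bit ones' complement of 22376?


22376 ^ 65535 = 43159

43159


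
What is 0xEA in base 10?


EA hex = 234 decimal

234


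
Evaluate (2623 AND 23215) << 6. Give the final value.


Step 1: 2623 & 23215 = 2607
Step 2: 2607 << 6 = 166848

166848


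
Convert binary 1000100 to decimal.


1000100 in decimal = 68

68


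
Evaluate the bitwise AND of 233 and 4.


0b11101001 & 0b100 = 0b0 = 0

0


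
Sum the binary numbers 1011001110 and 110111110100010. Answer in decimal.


1011001110 + 110111110100010 = 111001001110000 = 29296

29296


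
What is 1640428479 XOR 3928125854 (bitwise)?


0b1100001110001101111001110111111 ^ 0b11101010001000100111000110011110 = 0b10001011111001001000001000100001 = 2347008545

2347008545


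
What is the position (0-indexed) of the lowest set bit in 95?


0b1011111. Lowest set bit at position 0

0


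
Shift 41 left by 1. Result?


0b101001 << 1 = 0b1010010 = 82

82


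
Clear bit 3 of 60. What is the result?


60 & ~(1 << 3) = 52

52


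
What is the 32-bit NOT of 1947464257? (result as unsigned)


~0b1110100000100111111001001000001 = 0b10001011111011000000110110111110 = 2347503038 (32-bit unsigned)

2347503038


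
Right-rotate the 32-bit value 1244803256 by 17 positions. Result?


Rotate 0b1001010001100100011000010111000 right by 17 (32-bit) = 0b11000010111000010010100011001 = 408691993

408691993


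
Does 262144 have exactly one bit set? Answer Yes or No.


0b1000000000000000000. Only one bit set => Yes

Yes


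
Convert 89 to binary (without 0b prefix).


89 = 1011001 in binary

1011001


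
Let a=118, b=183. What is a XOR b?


118 ^ 183 = 193

193


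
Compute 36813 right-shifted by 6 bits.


0b1000111111001101 >> 6 = 0b1000111111 = 575

575


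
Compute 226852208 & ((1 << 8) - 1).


226852208 & 255 = 112

112


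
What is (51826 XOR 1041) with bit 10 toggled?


Step 1: 51826 ^ 1041 = 52835
Step 2: 52835 ^ (1 << 10) = 52835 ^ 1024 = 51811

51811


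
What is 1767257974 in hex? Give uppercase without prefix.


1767257974 = 69563776 hex

69563776


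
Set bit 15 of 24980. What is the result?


24980 | (1 << 15) = 24980 | 32768 = 57748

57748


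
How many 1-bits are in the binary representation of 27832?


0b110110010111000 has 8 set bits

8


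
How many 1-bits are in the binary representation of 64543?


0b1111110000011111 has 11 set bits

11


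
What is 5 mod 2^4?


5 & 15 = 5

5


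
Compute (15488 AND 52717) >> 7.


Step 1: 15488 & 52717 = 3200
Step 2: 3200 >> 7 = 25

25


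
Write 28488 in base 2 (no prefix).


28488 = 110111101001000 in binary

110111101001000


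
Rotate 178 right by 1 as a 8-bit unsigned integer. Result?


Rotate 0b10110010 right by 1 (8-bit) = 0b1011001 = 89

89


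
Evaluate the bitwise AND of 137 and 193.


0b10001001 & 0b11000001 = 0b10000001 = 129

129


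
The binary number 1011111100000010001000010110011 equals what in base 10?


1011111100000010001000010110011 in decimal = 1602293939

1602293939


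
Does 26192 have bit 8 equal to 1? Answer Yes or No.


0b110011001010000, bit 8 = 0. No

No


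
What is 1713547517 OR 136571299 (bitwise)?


0b1100110001000101010100011111101 | 0b1000001000111110100110100011 = 0b1101110001000111110100111111111 = 1847847423

1847847423


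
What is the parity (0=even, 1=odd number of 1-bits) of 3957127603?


0b11101011110111001111100110110011 has 22 ones => parity 0

0


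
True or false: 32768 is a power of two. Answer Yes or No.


0b1000000000000000. Only one bit set => Yes

Yes


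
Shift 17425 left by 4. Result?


0b100010000010001 << 4 = 0b1000100000100010000 = 278800

278800


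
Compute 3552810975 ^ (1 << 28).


3552810975 ^ (1 << 28) = 3552810975 ^ 268435456 = 3284375519

3284375519


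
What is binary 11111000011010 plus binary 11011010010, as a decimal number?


11111000011010 + 11011010010 = 100010011101100 = 17644

17644


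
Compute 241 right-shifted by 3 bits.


0b11110001 >> 3 = 0b11110 = 30

30


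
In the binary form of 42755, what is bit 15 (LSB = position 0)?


0b1010011100000011, position 15 = 1

1


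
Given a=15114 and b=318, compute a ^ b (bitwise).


15114 ^ 318 = 14900

14900


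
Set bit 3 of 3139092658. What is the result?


3139092658 | (1 << 3) = 3139092658 | 8 = 3139092666

3139092666


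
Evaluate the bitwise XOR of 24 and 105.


0b11000 ^ 0b1101001 = 0b1110001 = 113

113


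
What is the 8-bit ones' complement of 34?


34 ^ 255 = 221

221


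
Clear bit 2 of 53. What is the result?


53 & ~(1 << 2) = 49

49


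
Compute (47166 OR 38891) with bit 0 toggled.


Step 1: 47166 | 38891 = 49151
Step 2: 49151 ^ (1 << 0) = 49151 ^ 1 = 49150

49150


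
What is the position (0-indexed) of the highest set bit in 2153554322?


0b10000000010111001010000110010010. Highest set bit at position 31

31


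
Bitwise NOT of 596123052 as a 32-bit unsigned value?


~0b100011100010000001110110101100 = 0b11011100011101111110001001010011 = 3698844243 (32-bit unsigned)

3698844243


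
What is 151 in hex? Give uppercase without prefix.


151 = 97 hex

97


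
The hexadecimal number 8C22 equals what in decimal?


8C22 hex = 35874 decimal

35874


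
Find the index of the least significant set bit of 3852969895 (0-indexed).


0b11100101101001111010011110100111. Lowest set bit at position 0

0


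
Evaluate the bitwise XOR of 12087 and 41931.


0b10111100110111 ^ 0b1010001111001011 = 0b1000110011111100 = 36092

36092


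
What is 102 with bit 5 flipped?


102 ^ (1 << 5) = 102 ^ 32 = 70

70


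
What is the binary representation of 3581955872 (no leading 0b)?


3581955872 = 11010101100000000100111100100000 in binary

11010101100000000100111100100000


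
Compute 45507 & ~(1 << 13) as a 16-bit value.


45507 & ~(1 << 13) = 37315

37315


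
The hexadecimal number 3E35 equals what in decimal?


3E35 hex = 15925 decimal

15925


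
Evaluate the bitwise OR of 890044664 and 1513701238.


0b110101000011010000000011111000 | 0b1011010001110010011111101110110 = 0b1111111001111010011111111111110 = 2134720510

2134720510


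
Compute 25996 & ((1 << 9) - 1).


25996 & 511 = 396

396


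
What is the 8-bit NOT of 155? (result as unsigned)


~0b10011011 = 0b1100100 = 100 (8-bit unsigned)

100


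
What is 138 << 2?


0b10001010 << 2 = 0b1000101000 = 552

552


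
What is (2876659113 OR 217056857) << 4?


Step 1: 2876659113 | 217056857 = 2952157177
Step 2: 2952157177 << 4 = 47234514832

47234514832


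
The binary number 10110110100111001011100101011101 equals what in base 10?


10110110100111001011100101011101 in decimal = 3063724381

3063724381


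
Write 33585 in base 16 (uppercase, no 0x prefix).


33585 = 8331 hex

8331


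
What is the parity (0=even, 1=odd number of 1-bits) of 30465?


0b111011100000001 has 7 ones => parity 1

1


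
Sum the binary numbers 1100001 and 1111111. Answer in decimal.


1100001 + 1111111 = 11100000 = 224

224


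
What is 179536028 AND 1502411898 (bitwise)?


0b1010101100111000000010011100 & 0b1011001100011001111110001111010 = 0b1000100000001000000000011000 = 142639128

142639128


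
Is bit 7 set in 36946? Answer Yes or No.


0b1001000001010010, bit 7 = 0. No

No


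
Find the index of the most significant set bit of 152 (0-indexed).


0b10011000. Highest set bit at position 7

7


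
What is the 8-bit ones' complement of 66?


66 ^ 255 = 189

189


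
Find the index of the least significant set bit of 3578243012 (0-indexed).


0b11010101010001111010011111000100. Lowest set bit at position 2

2


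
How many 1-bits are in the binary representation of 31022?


0b111100100101110 has 9 set bits

9


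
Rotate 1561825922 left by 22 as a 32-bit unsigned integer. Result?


Rotate 0b1011101000101111001001010000010 left by 22 (32-bit) = 0b10100000100101110100010111100100 = 2694268388

2694268388


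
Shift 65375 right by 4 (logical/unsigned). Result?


0b1111111101011111 >> 4 = 0b111111110101 = 4085

4085


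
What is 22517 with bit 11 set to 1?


22517 | (1 << 11) = 22517 | 2048 = 24565

24565


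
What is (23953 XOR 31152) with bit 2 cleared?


Step 1: 23953 ^ 31152 = 9249
Step 2: 9249 & ~(1 << 2) = 9249

9249


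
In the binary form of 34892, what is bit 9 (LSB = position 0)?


0b1000100001001100, position 9 = 0

0


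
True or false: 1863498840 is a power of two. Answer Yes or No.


0b1101111000100101011110001011000. Multiple bits set => No

No


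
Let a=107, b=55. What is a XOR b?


107 ^ 55 = 92

92


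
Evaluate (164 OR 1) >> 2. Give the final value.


Step 1: 164 | 1 = 165
Step 2: 165 >> 2 = 41

41


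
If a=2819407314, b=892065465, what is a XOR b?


2819407314 ^ 892065465 = 2636606315

2636606315


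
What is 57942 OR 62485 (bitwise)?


0b1110001001010110 | 0b1111010000010101 = 0b1111011001010111 = 63063

63063


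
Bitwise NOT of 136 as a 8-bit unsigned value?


~0b10001000 = 0b1110111 = 119 (8-bit unsigned)

119


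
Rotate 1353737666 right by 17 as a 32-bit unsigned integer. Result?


Rotate 0b1010000101100000110010111000010 right by 17 (32-bit) = 0b110010111000010010100001011000 = 853616728

853616728


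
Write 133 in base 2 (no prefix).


133 = 10000101 in binary

10000101


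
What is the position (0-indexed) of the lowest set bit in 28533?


0b110111101110101. Lowest set bit at position 0

0


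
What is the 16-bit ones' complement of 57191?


57191 ^ 65535 = 8344

8344


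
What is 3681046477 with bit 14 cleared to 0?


3681046477 & ~(1 << 14) = 3681030093

3681030093


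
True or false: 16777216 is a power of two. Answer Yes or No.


0b1000000000000000000000000. Only one bit set => Yes

Yes


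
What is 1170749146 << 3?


0b1000101110010000011011011011010 << 3 = 0b1000101110010000011011011011010000 = 9365993168

9365993168


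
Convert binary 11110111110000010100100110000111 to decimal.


11110111110000010100100110000111 in decimal = 4156639623

4156639623


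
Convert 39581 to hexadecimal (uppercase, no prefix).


39581 = 9A9D hex

9A9D


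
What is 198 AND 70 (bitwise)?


0b11000110 & 0b1000110 = 0b1000110 = 70

70


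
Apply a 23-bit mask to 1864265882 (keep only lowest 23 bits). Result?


1864265882 & 8388607 = 1994906

1994906


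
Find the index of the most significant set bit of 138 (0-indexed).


0b10001010. Highest set bit at position 7

7


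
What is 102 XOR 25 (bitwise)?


0b1100110 ^ 0b11001 = 0b1111111 = 127

127


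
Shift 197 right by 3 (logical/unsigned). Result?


0b11000101 >> 3 = 0b11000 = 24

24


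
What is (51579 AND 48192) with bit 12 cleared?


Step 1: 51579 & 48192 = 34880
Step 2: 34880 & ~(1 << 12) = 34880

34880


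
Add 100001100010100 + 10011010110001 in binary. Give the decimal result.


100001100010100 + 10011010110001 = 110100111000101 = 27077

27077


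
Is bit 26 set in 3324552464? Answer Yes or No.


0b11000110001010001010010100010000, bit 26 = 1. Yes

Yes


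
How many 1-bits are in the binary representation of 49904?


0b1100001011110000 has 7 set bits

7


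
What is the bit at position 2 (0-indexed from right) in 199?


0b11000111, position 2 = 1

1


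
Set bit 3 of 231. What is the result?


231 | (1 << 3) = 231 | 8 = 239

239


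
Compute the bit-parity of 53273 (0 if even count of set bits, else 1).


0b1101000000011001 has 6 ones => parity 0

0


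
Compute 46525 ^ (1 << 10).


46525 ^ (1 << 10) = 46525 ^ 1024 = 45501

45501


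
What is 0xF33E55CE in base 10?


F33E55CE hex = 4080948686 decimal

4080948686


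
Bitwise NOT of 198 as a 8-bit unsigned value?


~0b11000110 = 0b111001 = 57 (8-bit unsigned)

57


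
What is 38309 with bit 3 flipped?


38309 ^ (1 << 3) = 38309 ^ 8 = 38317

38317


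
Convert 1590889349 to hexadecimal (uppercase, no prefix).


1590889349 = 5ED30B85 hex

5ED30B85


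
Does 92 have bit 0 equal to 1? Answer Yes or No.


0b1011100, bit 0 = 0. No

No


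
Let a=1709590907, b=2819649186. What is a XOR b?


1709590907 ^ 2819649186 = 3455461337

3455461337


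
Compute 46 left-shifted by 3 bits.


0b101110 << 3 = 0b101110000 = 368

368


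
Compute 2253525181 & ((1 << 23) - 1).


2253525181 & 8388607 = 5378237

5378237


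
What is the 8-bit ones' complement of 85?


85 ^ 255 = 170

170


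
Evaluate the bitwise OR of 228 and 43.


0b11100100 | 0b101011 = 0b11101111 = 239

239


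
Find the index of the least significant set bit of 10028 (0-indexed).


0b10011100101100. Lowest set bit at position 2

2


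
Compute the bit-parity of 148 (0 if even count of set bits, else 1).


0b10010100 has 3 ones => parity 1

1


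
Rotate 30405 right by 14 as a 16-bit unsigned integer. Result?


Rotate 0b111011011000101 right by 14 (16-bit) = 0b1101101100010101 = 56085

56085


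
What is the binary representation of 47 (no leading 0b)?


47 = 101111 in binary

101111


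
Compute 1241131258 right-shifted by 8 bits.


0b1001001111110100010100011111010 >> 8 = 0b10010011111101000101000 = 4848168

4848168


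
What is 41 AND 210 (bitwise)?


0b101001 & 0b11010010 = 0b0 = 0

0


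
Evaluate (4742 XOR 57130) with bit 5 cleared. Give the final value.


Step 1: 4742 ^ 57130 = 52652
Step 2: 52652 & ~(1 << 5) = 52620

52620


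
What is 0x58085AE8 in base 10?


58085AE8 hex = 1476942568 decimal

1476942568


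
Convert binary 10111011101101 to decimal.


10111011101101 in decimal = 12013

12013


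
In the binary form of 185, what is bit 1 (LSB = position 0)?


0b10111001, position 1 = 0

0


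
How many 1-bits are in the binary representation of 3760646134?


0b11100000001001101110011111110110 has 18 set bits

18


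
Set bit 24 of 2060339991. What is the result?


2060339991 | (1 << 24) = 2060339991 | 16777216 = 2077117207

2077117207


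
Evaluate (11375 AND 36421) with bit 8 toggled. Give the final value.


Step 1: 11375 & 36421 = 3141
Step 2: 3141 ^ (1 << 8) = 3141 ^ 256 = 3397

3397


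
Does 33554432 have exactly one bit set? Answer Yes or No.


0b10000000000000000000000000. Only one bit set => Yes

Yes


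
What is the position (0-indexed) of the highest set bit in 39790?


0b1001101101101110. Highest set bit at position 15

15


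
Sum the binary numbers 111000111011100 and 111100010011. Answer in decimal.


111000111011100 + 111100010011 = 1000000011101111 = 33007

33007


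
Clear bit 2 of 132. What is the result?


132 & ~(1 << 2) = 128

128


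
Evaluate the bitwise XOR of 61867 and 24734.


0b1111000110101011 ^ 0b110000010011110 = 0b1001000100110101 = 37173

37173


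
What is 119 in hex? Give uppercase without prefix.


119 = 77 hex

77


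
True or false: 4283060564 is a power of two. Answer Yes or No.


0b11111111010010100101000101010100. Multiple bits set => No

No


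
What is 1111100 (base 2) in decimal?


1111100 in decimal = 124

124


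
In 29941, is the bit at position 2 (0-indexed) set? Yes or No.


0b111010011110101, bit 2 = 1. Yes

Yes


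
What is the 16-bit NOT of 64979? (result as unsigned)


~0b1111110111010011 = 0b1000101100 = 556 (16-bit unsigned)

556


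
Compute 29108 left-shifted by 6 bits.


0b111000110110100 << 6 = 0b111000110110100000000 = 1862912

1862912


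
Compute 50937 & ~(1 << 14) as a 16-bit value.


50937 & ~(1 << 14) = 34553

34553


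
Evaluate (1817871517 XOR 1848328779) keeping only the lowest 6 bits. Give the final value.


Step 1: 1817871517 ^ 1848328779 = 41010902
Step 2: 41010902 & 63 = 22

22


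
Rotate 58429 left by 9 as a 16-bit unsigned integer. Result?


Rotate 0b1110010000111101 left by 9 (16-bit) = 0b111101111001000 = 31688

31688


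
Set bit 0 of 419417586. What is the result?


419417586 | (1 << 0) = 419417586 | 1 = 419417587

419417587


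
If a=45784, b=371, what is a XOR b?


45784 ^ 371 = 45995

45995


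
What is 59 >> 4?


0b111011 >> 4 = 0b11 = 3

3


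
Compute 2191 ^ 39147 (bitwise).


0b100010001111 ^ 0b1001100011101011 = 0b1001000001100100 = 36964

36964


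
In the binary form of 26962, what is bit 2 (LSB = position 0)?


0b110100101010010, position 2 = 0

0


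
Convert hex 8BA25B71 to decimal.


8BA25B71 hex = 2342673265 decimal

2342673265


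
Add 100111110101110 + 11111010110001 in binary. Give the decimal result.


100111110101110 + 11111010110001 = 1000111001011111 = 36447

36447


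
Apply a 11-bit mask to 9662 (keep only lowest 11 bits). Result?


9662 & 2047 = 1470

1470


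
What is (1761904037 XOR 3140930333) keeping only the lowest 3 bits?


Step 1: 1761904037 ^ 3140930333 = 3526512312
Step 2: 3526512312 & 7 = 0

0


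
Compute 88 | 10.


0b1011000 | 0b1010 = 0b1011010 = 90

90


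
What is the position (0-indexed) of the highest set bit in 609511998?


0b100100010101000110101000111110. Highest set bit at position 29

29


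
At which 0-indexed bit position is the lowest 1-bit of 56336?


0b1101110000010000. Lowest set bit at position 4

4


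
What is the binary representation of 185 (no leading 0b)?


185 = 10111001 in binary

10111001


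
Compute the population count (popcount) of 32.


0b100000 has 1 set bits

1


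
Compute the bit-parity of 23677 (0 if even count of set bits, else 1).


0b101110001111101 has 10 ones => parity 0

0


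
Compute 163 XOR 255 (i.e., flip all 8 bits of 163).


163 ^ 255 = 92

92


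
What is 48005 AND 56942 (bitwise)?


0b1011101110000101 & 0b1101111001101110 = 0b1001101000000100 = 39428

39428


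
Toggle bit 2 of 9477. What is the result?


9477 ^ (1 << 2) = 9477 ^ 4 = 9473

9473


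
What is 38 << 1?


0b100110 << 1 = 0b1001100 = 76

76


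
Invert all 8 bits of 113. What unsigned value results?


113 ^ 255 = 142

142


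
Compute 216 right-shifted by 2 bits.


0b11011000 >> 2 = 0b110110 = 54

54


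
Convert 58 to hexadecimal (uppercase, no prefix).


58 = 3A hex

3A


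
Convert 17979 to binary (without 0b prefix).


17979 = 100011000111011 in binary

100011000111011


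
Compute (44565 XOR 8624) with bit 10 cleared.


Step 1: 44565 ^ 8624 = 36773
Step 2: 36773 & ~(1 << 10) = 35749

35749


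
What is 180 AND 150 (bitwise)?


0b10110100 & 0b10010110 = 0b10010100 = 148

148


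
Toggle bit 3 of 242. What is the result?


242 ^ (1 << 3) = 242 ^ 8 = 250

250


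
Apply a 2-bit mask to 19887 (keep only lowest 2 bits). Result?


19887 & 3 = 3

3


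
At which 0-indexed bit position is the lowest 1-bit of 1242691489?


0b1001010000100011111011110100001. Lowest set bit at position 0

0


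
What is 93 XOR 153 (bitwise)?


0b1011101 ^ 0b10011001 = 0b11000100 = 196

196


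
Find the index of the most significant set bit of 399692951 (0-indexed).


0b10111110100101101010010010111. Highest set bit at position 28

28


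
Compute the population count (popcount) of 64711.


0b1111110011000111 has 11 set bits

11


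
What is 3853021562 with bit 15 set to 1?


3853021562 | (1 << 15) = 3853021562 | 32768 = 3853054330

3853054330


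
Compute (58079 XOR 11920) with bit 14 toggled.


Step 1: 58079 ^ 11920 = 52303
Step 2: 52303 ^ (1 << 14) = 52303 ^ 16384 = 35919

35919


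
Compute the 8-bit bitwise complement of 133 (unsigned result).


~0b10000101 = 0b1111010 = 122 (8-bit unsigned)

122


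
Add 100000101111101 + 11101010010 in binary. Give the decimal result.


100000101111101 + 11101010010 = 100100011001111 = 18639

18639


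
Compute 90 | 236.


0b1011010 | 0b11101100 = 0b11111110 = 254

254


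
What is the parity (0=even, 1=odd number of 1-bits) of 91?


0b1011011 has 5 ones => parity 1

1


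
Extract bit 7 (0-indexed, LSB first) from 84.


0b1010100, position 7 = 0

0


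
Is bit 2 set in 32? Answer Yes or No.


0b100000, bit 2 = 0. No

No


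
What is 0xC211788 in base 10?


C211788 hex = 203495304 decimal

203495304


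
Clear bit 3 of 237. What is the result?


237 & ~(1 << 3) = 229

229


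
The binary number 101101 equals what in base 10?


101101 in decimal = 45

45


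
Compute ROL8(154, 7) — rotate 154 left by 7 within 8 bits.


Rotate 0b10011010 left by 7 (8-bit) = 0b1001101 = 77

77


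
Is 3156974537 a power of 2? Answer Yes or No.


0b10111100001010111001101111001001. Multiple bits set => No

No


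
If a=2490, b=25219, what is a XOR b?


2490 ^ 25219 = 27449

27449


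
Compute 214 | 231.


0b11010110 | 0b11100111 = 0b11110111 = 247

247


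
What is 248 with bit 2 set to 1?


248 | (1 << 2) = 248 | 4 = 252

252


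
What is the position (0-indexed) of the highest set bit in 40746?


0b1001111100101010. Highest set bit at position 15

15


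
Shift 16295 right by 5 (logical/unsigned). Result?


0b11111110100111 >> 5 = 0b111111101 = 509

509


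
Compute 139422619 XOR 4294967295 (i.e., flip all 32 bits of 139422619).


139422619 ^ 4294967295 = 4155544676

4155544676


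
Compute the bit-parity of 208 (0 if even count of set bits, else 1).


0b11010000 has 3 ones => parity 1

1


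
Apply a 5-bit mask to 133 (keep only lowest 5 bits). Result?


133 & 31 = 5

5


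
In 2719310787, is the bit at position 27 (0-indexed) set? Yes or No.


0b10100010000101010110001111000011, bit 27 = 0. No

No


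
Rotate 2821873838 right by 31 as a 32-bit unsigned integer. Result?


Rotate 0b10101000001100100110000010101110 right by 31 (32-bit) = 0b1010000011001001100000101011101 = 1348780381

1348780381


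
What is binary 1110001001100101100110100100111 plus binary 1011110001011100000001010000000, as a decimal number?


1110001001100101100110100100111 + 1011110001011100000001010000000 = 11001111011000001100111110100111 = 3479228327

3479228327


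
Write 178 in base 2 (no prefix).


178 = 10110010 in binary

10110010


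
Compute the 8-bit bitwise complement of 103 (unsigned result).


~0b1100111 = 0b10011000 = 152 (8-bit unsigned)

152


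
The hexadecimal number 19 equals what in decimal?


19 hex = 25 decimal

25


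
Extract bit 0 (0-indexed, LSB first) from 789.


0b1100010101, position 0 = 1

1


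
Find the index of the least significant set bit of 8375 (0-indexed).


0b10000010110111. Lowest set bit at position 0

0


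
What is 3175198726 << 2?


0b10111101010000011011000000000110 << 2 = 0b1011110101000001101100000000011000 = 12700794904

12700794904


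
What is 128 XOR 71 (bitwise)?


0b10000000 ^ 0b1000111 = 0b11000111 = 199

199


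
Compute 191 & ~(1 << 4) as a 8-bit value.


191 & ~(1 << 4) = 175

175


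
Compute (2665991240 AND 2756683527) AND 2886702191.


Step 1: 2665991240 & 2756683527 = 2219279360
Step 2: 2219279360 & 2886702191 = 2215085056

2215085056


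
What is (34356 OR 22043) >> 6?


Step 1: 34356 | 22043 = 54847
Step 2: 54847 >> 6 = 856

856


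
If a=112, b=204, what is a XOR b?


112 ^ 204 = 188

188


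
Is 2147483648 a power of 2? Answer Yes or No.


0b10000000000000000000000000000000. Only one bit set => Yes

Yes


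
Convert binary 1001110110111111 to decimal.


1001110110111111 in decimal = 40383

40383


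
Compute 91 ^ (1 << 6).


91 ^ (1 << 6) = 91 ^ 64 = 27

27


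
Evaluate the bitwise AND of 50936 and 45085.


0b1100011011111000 & 0b1011000000011101 = 0b1000000000011000 = 32792

32792


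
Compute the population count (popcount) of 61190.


0b1110111100000110 has 9 set bits

9


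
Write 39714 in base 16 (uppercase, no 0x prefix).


39714 = 9B22 hex

9B22


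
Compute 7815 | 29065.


0b1111010000111 | 0b111000110001001 = 0b111111110001111 = 32655

32655


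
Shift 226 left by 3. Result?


0b11100010 << 3 = 0b11100010000 = 1808

1808


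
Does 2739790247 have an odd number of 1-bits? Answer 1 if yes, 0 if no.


0b10100011010011011110000110100111 has 17 ones => parity 1

1


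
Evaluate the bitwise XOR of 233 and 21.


0b11101001 ^ 0b10101 = 0b11111100 = 252

252


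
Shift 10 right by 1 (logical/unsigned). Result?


0b1010 >> 1 = 0b101 = 5

5


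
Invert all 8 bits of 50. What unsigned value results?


50 ^ 255 = 205

205


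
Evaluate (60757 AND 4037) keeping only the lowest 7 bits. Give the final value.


Step 1: 60757 & 4037 = 3397
Step 2: 3397 & 127 = 69

69


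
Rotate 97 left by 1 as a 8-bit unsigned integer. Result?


Rotate 0b1100001 left by 1 (8-bit) = 0b11000010 = 194

194


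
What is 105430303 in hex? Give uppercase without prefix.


105430303 = 648BD1F hex

648BD1F


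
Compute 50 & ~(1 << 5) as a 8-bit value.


50 & ~(1 << 5) = 18

18


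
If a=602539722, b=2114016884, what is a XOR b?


602539722 ^ 2114016884 = 1575702718

1575702718


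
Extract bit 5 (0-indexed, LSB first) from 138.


0b10001010, position 5 = 0

0


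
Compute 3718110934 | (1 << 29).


3718110934 | (1 << 29) = 3718110934 | 536870912 = 4254981846

4254981846


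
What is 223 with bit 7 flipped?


223 ^ (1 << 7) = 223 ^ 128 = 95

95


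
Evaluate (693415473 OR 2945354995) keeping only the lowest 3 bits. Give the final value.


Step 1: 693415473 | 2945354995 = 2950606579
Step 2: 2950606579 & 7 = 3

3


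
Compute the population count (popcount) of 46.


0b101110 has 4 set bits

4


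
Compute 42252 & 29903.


0b1010010100001100 & 0b111010011001111 = 0b10010000001100 = 9228

9228


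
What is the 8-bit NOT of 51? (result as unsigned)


~0b110011 = 0b11001100 = 204 (8-bit unsigned)

204


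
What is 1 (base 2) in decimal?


1 in decimal = 1

1


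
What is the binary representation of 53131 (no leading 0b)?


53131 = 1100111110001011 in binary

1100111110001011


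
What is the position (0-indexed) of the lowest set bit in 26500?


0b110011110000100. Lowest set bit at position 2

2


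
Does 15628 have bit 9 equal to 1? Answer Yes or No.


0b11110100001100, bit 9 = 0. No

No


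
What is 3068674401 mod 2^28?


3068674401 & 268435455 = 115884385

115884385


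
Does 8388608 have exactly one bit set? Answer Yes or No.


0b100000000000000000000000. Only one bit set => Yes

Yes


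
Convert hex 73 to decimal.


73 hex = 115 decimal

115


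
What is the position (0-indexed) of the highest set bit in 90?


0b1011010. Highest set bit at position 6

6


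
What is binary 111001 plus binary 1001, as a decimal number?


111001 + 1001 = 1000010 = 66

66


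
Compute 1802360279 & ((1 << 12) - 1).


1802360279 & 4095 = 1495

1495


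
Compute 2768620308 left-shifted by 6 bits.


0b10100101000001011100101100010100 << 6 = 0b10100101000001011100101100010100000000 = 177191699712

177191699712


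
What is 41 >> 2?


0b101001 >> 2 = 0b1010 = 10

10


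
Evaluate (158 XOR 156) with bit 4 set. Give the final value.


Step 1: 158 ^ 156 = 2
Step 2: 2 | (1 << 4) = 2 | 16 = 18

18


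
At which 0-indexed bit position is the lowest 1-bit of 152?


0b10011000. Lowest set bit at position 3

3


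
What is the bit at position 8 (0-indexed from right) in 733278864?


0b101011101101001111001010010000, position 8 = 0

0


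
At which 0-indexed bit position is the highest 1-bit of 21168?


0b101001010110000. Highest set bit at position 14

14


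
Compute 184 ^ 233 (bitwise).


0b10111000 ^ 0b11101001 = 0b1010001 = 81

81


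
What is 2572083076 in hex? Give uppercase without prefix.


2572083076 = 994EDF84 hex

994EDF84


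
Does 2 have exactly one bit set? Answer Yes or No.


0b10. Only one bit set => Yes

Yes


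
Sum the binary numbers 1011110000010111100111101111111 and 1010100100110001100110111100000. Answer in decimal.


1011110000010111100111101111111 + 1010100100110001100110111100000 = 10110010101001001001110101011111 = 2997132639

2997132639


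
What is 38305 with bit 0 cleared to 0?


38305 & ~(1 << 0) = 38304

38304


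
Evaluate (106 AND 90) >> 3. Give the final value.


Step 1: 106 & 90 = 74
Step 2: 74 >> 3 = 9

9


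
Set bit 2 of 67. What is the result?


67 | (1 << 2) = 67 | 4 = 71

71


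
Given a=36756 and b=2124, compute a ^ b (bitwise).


36756 ^ 2124 = 34776

34776


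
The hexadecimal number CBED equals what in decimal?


CBED hex = 52205 decimal

52205


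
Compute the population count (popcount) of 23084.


0b101101000101100 has 7 set bits

7


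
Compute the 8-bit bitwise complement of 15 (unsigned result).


~0b1111 = 0b11110000 = 240 (8-bit unsigned)

240


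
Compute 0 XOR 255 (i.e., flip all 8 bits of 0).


0 ^ 255 = 255

255


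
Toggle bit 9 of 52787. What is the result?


52787 ^ (1 << 9) = 52787 ^ 512 = 52275

52275


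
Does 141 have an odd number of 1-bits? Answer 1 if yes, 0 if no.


0b10001101 has 4 ones => parity 0

0


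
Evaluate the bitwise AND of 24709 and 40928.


0b110000010000101 & 0b1001111111100000 = 0b10000000 = 128

128
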